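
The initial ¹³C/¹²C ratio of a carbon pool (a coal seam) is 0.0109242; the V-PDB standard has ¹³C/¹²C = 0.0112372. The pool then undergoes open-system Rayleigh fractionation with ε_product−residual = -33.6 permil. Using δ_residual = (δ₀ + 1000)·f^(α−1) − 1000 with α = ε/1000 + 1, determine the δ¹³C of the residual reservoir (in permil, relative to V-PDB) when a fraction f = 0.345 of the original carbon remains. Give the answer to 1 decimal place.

δ₀ = (0.0109242/0.0112372 − 1)×1000 = (0.972146 − 1)×1000 = -27.854 permil
α − 1 = ε/1000 = -0.0336
f^(α−1) = 0.345^(-0.0336) = 1.036404
δ_res = (-27.854 + 1000) × 1.036404 − 1000 = 1007.537 − 1000 = 7.54 permil

7.5 permil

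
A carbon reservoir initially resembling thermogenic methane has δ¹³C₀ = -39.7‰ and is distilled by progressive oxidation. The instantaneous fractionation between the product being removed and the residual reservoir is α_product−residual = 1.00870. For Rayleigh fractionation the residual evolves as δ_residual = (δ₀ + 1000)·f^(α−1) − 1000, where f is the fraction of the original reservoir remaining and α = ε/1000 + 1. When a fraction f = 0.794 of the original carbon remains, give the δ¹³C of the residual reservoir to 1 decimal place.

Rayleigh residual: δ_res = (δ₀ + 1000)·f^(α−1) − 1000
α − 1 = 0.00870
f^(α−1) = 0.794^(0.00870) = 0.997995
δ_res = (-39.7 + 1000) × 0.997995 − 1000 = 958.375 − 1000 = -41.63‰

-41.6‰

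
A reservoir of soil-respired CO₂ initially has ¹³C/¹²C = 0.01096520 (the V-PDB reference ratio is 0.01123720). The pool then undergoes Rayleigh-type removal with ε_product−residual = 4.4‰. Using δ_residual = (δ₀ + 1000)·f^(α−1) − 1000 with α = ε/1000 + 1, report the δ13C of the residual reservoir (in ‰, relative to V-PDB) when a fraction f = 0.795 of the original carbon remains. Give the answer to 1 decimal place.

δ₀ = (0.01096520/0.01123720 − 1)×1000 = (0.975795 − 1)×1000 = -24.205‰
α − 1 = ε/1000 = 0.0044
f^(α−1) = 0.795^(0.0044) = 0.998991
δ_res = (-24.205 + 1000) × 0.998991 − 1000 = 974.810 − 1000 = -25.19‰

-25.2‰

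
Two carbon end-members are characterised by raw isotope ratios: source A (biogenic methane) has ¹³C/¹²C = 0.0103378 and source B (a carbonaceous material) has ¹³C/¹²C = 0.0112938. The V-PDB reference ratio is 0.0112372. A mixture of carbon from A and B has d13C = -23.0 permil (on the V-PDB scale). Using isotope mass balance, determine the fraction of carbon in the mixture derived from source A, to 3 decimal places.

0.330

δ_A = (0.0103378/0.0112372 − 1)×1000 = (0.919962 − 1)×1000 = -80.038 permil
δ_B = (0.0112938/0.0112372 − 1)×1000 = (1.005037 − 1)×1000 = 5.037 permil
f_A = (δ_mix − δ_B)/(δ_A − δ_B) = (-23.0 − (5.037))/(-80.038 − (5.037))
f_A = -28.037 / -85.075 = 0.3296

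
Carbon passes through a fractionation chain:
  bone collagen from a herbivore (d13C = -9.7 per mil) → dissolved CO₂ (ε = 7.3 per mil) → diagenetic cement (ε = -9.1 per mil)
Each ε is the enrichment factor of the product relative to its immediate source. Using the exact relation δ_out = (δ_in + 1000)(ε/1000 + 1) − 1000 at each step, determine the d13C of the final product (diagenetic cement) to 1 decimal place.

-11.5 per mil

step 1: δ = (-9.70 + 1000)·(7.3/1000 + 1) − 1000 = -2.47 per mil
step 2: δ = (-2.47 + 1000)·(-9.1/1000 + 1) − 1000 = -11.55 per mil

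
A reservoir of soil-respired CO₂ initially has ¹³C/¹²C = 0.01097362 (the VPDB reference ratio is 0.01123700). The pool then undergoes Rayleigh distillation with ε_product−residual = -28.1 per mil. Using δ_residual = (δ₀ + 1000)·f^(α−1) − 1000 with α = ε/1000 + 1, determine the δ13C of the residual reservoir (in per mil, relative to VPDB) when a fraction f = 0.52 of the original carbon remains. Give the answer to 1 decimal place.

-5.3 per mil

δ₀ = (0.01097362/0.01123700 − 1)×1000 = (0.976561 − 1)×1000 = -23.439 per mil
α − 1 = ε/1000 = -0.0281
f^(α−1) = 0.52^(-0.0281) = 1.018545
δ_res = (-23.439 + 1000) × 1.018545 − 1000 = 994.672 − 1000 = -5.33 per mil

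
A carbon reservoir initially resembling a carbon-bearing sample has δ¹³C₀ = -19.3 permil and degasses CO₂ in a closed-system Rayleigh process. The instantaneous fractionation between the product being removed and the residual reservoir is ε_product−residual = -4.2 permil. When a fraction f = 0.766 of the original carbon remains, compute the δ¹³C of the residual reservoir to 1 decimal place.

Rayleigh residual: δ_res = (δ₀ + 1000)·f^(α−1) − 1000
α = ε/1000 + 1 = 0.99580, so α − 1 = -0.00420
f^(α−1) = 0.766^(-0.00420) = 1.001120
δ_res = (-19.3 + 1000) × 1.001120 − 1000 = 981.799 − 1000 = -18.20 permil

-18.2 permil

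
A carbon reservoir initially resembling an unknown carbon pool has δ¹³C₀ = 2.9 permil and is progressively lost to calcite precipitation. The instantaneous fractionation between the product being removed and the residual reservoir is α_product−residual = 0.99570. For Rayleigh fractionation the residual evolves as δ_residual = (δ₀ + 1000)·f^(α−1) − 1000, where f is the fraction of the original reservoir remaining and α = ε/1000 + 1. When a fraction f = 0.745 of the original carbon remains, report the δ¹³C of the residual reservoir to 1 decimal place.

4.2 permil

Rayleigh residual: δ_res = (δ₀ + 1000)·f^(α−1) − 1000
α − 1 = -0.00430
f^(α−1) = 0.745^(-0.00430) = 1.001267
δ_res = (2.9 + 1000) × 1.001267 − 1000 = 1004.170 − 1000 = 4.17 permil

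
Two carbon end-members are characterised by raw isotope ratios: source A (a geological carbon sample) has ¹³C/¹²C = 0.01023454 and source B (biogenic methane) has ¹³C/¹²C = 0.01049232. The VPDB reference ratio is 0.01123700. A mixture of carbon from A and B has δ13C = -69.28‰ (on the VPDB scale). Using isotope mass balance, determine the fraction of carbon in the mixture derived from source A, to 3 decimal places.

0.131

δ_A = (0.01023454/0.01123700 − 1)×1000 = (0.910789 − 1)×1000 = -89.211‰
δ_B = (0.01049232/0.01123700 − 1)×1000 = (0.933730 − 1)×1000 = -66.270‰
f_A = (δ_mix − δ_B)/(δ_A − δ_B) = (-69.28 − (-66.270))/(-89.211 − (-66.270))
f_A = -3.010 / -22.940 = 0.1312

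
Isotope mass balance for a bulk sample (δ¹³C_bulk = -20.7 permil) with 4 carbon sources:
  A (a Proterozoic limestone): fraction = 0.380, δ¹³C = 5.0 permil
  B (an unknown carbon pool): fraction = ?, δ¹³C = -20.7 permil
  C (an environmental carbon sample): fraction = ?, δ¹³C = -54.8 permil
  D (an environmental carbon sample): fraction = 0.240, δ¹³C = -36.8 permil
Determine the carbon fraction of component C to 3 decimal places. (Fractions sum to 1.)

0.173

Let f_C and f_B be the unknown fractions; fractions sum to 1 so f_C + f_B = 0.380.
Mass balance: Σ fᵢ·δᵢ = δ_bulk ⇒ f_C·(-54.8) + f_B·(-20.7) = -20.7 − (-6.932) = -13.768
Substitute f_B = 0.380 − f_C:
f_C·(-54.8 − -20.7) = -13.768 − 0.380×(-20.7) = -5.902
f_C = -5.902 / -34.1 = 0.1731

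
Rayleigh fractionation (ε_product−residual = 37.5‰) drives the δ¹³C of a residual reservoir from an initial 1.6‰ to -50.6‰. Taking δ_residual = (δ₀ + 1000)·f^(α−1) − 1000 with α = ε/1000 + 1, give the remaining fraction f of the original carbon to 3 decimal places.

0.240

α − 1 = ε/1000 = 0.0375
(δ_res + 1000)/(δ₀ + 1000) = (-50.6 + 1000)/(1.6 + 1000) = 949.4/1001.6 = 0.947883
f = 0.947883^(1/0.0375) = exp(ln(0.947883)/0.0375) = exp(-0.05352/0.0375)
f = exp(-1.4273) = 0.2400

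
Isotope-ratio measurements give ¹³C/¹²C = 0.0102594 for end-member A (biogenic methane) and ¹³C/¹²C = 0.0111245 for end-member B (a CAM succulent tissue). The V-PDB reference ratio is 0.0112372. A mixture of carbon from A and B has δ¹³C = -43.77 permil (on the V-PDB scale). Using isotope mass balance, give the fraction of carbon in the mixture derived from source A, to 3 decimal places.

δ_A = (0.0102594/0.0112372 − 1)×1000 = (0.912985 − 1)×1000 = -87.015 permil
δ_B = (0.0111245/0.0112372 − 1)×1000 = (0.989971 − 1)×1000 = -10.029 permil
f_A = (δ_mix − δ_B)/(δ_A − δ_B) = (-43.77 − (-10.029))/(-87.015 − (-10.029))
f_A = -33.741 / -76.985 = 0.4383

0.438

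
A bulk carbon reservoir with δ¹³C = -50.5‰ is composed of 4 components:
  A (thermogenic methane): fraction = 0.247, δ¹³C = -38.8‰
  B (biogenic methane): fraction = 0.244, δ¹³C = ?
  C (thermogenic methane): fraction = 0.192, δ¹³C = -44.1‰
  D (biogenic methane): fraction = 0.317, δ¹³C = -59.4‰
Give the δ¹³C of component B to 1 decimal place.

-55.8‰

Isotope mass balance: δ_bulk = Σ fᵢ·δᵢ.
-50.5 = 0.247×(-38.8) + 0.244×δ_B + 0.192×(-44.1) + 0.317×(-59.4)
0.244·δ_B = -50.5 − (-36.881) = -13.619
δ_B = -13.619 / 0.244 = -55.82‰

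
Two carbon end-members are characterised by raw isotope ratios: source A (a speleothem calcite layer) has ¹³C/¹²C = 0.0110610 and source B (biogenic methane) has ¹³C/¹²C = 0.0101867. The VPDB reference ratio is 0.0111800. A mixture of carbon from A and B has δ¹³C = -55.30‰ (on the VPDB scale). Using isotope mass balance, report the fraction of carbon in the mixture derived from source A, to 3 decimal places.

0.429

δ_A = (0.0110610/0.0111800 − 1)×1000 = (0.989356 − 1)×1000 = -10.644‰
δ_B = (0.0101867/0.0111800 − 1)×1000 = (0.911154 − 1)×1000 = -88.846‰
f_A = (δ_mix − δ_B)/(δ_A − δ_B) = (-55.30 − (-88.846))/(-10.644 − (-88.846))
f_A = 33.546 / 78.202 = 0.4290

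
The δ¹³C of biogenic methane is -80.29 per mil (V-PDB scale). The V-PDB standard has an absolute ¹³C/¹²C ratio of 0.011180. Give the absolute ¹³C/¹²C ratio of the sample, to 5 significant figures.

R_sample = R_standard × (δ¹³C/1000 + 1)
R_sample = 0.011180 × (-80.29/1000 + 1) = 0.011180 × 0.919710
R_sample = 0.0102824

0.010282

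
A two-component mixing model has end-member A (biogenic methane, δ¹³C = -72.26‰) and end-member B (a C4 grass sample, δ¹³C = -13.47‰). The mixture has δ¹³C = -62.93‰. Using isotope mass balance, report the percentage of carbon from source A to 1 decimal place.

84.1%

δ_mix = f_A·δ_A + (1 − f_A)·δ_B  ⇒  f_A = (δ_mix − δ_B)/(δ_A − δ_B)
f_A = (-62.93 − (-13.47)) / (-72.26 − (-13.47))
f_A = -49.46 / -58.79 = 0.8413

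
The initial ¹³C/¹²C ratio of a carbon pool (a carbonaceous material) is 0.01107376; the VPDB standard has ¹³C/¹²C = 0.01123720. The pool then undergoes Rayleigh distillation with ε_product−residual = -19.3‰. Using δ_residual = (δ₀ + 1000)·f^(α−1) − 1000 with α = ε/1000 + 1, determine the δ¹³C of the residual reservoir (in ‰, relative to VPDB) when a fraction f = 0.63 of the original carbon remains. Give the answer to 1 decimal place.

δ₀ = (0.01107376/0.01123720 − 1)×1000 = (0.985455 − 1)×1000 = -14.545‰
α − 1 = ε/1000 = -0.0193
f^(α−1) = 0.63^(-0.0193) = 1.008957
δ_res = (-14.545 + 1000) × 1.008957 − 1000 = 994.282 − 1000 = -5.72‰

-5.7‰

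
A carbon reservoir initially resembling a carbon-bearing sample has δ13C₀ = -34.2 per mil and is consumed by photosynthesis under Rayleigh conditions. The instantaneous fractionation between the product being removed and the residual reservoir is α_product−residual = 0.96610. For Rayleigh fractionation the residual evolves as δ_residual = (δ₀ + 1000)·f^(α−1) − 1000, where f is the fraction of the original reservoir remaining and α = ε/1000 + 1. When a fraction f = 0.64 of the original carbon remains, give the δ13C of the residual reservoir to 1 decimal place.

Rayleigh residual: δ_res = (δ₀ + 1000)·f^(α−1) − 1000
α − 1 = -0.03390
f^(α−1) = 0.64^(-0.03390) = 1.015244
δ_res = (-34.2 + 1000) × 1.015244 − 1000 = 980.523 − 1000 = -19.48 per mil

-19.5 per mil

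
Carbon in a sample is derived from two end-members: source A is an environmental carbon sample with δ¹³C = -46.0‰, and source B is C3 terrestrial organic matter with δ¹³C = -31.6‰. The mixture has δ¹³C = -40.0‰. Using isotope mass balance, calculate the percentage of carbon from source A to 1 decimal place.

58.3%

δ_mix = f_A·δ_A + (1 − f_A)·δ_B  ⇒  f_A = (δ_mix − δ_B)/(δ_A − δ_B)
f_A = (-40.0 − (-31.6)) / (-46.0 − (-31.6))
f_A = -8.4 / -14.4 = 0.5833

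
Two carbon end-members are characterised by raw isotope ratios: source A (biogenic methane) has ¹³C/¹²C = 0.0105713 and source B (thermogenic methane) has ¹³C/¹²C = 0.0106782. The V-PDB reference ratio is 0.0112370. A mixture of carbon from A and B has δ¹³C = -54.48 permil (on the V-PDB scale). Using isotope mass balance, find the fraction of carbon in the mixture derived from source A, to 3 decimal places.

δ_A = (0.0105713/0.0112370 − 1)×1000 = (0.940758 − 1)×1000 = -59.242 permil
δ_B = (0.0106782/0.0112370 − 1)×1000 = (0.950271 − 1)×1000 = -49.729 permil
f_A = (δ_mix − δ_B)/(δ_A − δ_B) = (-54.48 − (-49.729))/(-59.242 − (-49.729))
f_A = -4.751 / -9.513 = 0.4995

0.499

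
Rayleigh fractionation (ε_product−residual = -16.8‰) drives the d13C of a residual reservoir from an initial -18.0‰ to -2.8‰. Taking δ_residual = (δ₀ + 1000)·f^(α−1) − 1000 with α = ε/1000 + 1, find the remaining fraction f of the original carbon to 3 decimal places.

0.401

α − 1 = ε/1000 = -0.0168
(δ_res + 1000)/(δ₀ + 1000) = (-2.8 + 1000)/(-18.0 + 1000) = 997.2/982.0 = 1.015479
f = 1.015479^(1/-0.0168) = exp(ln(1.015479)/-0.0168) = exp(0.01536/-0.0168)
f = exp(-0.9143) = 0.4008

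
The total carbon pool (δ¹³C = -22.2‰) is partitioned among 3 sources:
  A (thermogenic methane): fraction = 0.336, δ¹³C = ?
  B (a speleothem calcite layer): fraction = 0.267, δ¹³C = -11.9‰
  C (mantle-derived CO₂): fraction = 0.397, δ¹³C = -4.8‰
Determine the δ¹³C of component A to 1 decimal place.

Isotope mass balance: δ_bulk = Σ fᵢ·δᵢ.
-22.2 = 0.336×δ_A + 0.267×(-11.9) + 0.397×(-4.8)
0.336·δ_A = -22.2 − (-5.083) = -17.117
δ_A = -17.117 / 0.336 = -50.94‰

-50.9‰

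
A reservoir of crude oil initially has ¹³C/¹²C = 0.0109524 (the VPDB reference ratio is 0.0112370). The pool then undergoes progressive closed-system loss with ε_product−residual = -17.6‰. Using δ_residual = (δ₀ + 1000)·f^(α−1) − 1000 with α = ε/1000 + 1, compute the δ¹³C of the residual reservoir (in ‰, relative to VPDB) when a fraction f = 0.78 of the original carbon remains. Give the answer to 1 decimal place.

-21.1‰

δ₀ = (0.0109524/0.0112370 − 1)×1000 = (0.974673 − 1)×1000 = -25.327‰
α − 1 = ε/1000 = -0.0176
f^(α−1) = 0.78^(-0.0176) = 1.004382
δ_res = (-25.327 + 1000) × 1.004382 − 1000 = 978.944 − 1000 = -21.06‰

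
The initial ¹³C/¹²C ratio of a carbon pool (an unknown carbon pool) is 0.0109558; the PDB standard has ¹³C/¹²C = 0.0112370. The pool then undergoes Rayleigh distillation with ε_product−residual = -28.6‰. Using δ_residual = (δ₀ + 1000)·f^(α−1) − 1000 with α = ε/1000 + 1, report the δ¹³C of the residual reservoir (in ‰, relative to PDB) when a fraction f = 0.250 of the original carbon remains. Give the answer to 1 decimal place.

14.4‰

δ₀ = (0.0109558/0.0112370 − 1)×1000 = (0.974976 − 1)×1000 = -25.024‰
α − 1 = ε/1000 = -0.0286
f^(α−1) = 0.250^(-0.0286) = 1.040444
δ_res = (-25.024 + 1000) × 1.040444 − 1000 = 1014.408 − 1000 = 14.41‰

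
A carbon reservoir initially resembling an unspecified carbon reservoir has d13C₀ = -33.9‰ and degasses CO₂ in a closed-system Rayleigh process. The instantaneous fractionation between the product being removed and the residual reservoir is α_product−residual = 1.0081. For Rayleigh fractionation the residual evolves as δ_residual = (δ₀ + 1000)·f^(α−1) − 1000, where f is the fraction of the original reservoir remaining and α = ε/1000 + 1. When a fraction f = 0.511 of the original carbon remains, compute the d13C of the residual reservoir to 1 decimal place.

Rayleigh residual: δ_res = (δ₀ + 1000)·f^(α−1) − 1000
α − 1 = 0.00810
f^(α−1) = 0.511^(0.00810) = 0.994577
δ_res = (-33.9 + 1000) × 0.994577 − 1000 = 960.860 − 1000 = -39.14‰

-39.1‰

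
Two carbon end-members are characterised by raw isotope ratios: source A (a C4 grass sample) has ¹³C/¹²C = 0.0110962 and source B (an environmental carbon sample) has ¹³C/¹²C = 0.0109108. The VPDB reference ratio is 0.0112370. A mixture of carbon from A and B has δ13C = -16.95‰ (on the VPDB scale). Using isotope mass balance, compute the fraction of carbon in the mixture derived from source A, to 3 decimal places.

0.732

δ_A = (0.0110962/0.0112370 − 1)×1000 = (0.987470 − 1)×1000 = -12.530‰
δ_B = (0.0109108/0.0112370 − 1)×1000 = (0.970971 − 1)×1000 = -29.029‰
f_A = (δ_mix − δ_B)/(δ_A − δ_B) = (-16.95 − (-29.029))/(-12.530 − (-29.029))
f_A = 12.079 / 16.499 = 0.7321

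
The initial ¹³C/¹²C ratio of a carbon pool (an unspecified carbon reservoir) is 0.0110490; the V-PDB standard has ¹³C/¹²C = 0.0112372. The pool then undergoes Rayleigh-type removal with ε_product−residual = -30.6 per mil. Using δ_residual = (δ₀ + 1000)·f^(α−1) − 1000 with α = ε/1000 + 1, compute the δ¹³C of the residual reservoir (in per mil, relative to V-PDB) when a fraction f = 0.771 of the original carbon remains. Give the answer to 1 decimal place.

δ₀ = (0.0110490/0.0112372 − 1)×1000 = (0.983252 − 1)×1000 = -16.748 per mil
α − 1 = ε/1000 = -0.0306
f^(α−1) = 0.771^(-0.0306) = 1.007990
δ_res = (-16.748 + 1000) × 1.007990 − 1000 = 991.108 − 1000 = -8.89 per mil

-8.9 per mil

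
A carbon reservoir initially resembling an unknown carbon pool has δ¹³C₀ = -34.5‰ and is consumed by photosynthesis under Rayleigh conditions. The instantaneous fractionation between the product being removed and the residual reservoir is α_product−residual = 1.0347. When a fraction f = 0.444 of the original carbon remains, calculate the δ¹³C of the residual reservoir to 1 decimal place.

-61.3‰

Rayleigh residual: δ_res = (δ₀ + 1000)·f^(α−1) − 1000
α − 1 = 0.03470
f^(α−1) = 0.444^(0.03470) = 0.972219
δ_res = (-34.5 + 1000) × 0.972219 − 1000 = 938.678 − 1000 = -61.32‰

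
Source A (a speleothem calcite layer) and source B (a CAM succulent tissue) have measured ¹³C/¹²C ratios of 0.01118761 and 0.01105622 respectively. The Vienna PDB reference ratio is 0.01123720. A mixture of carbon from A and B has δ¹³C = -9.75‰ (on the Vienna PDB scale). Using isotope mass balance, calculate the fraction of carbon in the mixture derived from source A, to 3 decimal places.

δ_A = (0.01118761/0.01123720 − 1)×1000 = (0.995587 − 1)×1000 = -4.413‰
δ_B = (0.01105622/0.01123720 − 1)×1000 = (0.983895 − 1)×1000 = -16.105‰
f_A = (δ_mix − δ_B)/(δ_A − δ_B) = (-9.75 − (-16.105))/(-4.413 − (-16.105))
f_A = 6.355 / 11.692 = 0.5436

0.544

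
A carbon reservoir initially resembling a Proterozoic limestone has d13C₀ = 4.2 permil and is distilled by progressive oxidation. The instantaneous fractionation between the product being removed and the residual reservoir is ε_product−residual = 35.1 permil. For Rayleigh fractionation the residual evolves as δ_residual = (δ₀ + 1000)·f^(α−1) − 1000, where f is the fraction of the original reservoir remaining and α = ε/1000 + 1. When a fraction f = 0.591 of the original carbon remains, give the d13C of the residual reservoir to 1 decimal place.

-14.2 permil

Rayleigh residual: δ_res = (δ₀ + 1000)·f^(α−1) − 1000
α = ε/1000 + 1 = 1.03510, so α − 1 = 0.03510
f^(α−1) = 0.591^(0.03510) = 0.981709
δ_res = (4.2 + 1000) × 0.981709 − 1000 = 985.832 − 1000 = -14.17 permil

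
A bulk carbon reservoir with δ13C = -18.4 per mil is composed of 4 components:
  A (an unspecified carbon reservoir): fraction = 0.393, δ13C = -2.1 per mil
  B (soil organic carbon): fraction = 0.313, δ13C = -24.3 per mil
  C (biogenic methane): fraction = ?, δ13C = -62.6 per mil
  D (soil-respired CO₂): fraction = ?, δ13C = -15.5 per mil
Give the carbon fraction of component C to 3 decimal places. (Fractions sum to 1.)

0.115

Let f_C and f_D be the unknown fractions; fractions sum to 1 so f_C + f_D = 0.294.
Mass balance: Σ fᵢ·δᵢ = δ_bulk ⇒ f_C·(-62.6) + f_D·(-15.5) = -18.4 − (-8.431) = -9.969
Substitute f_D = 0.294 − f_C:
f_C·(-62.6 − -15.5) = -9.969 − 0.294×(-15.5) = -5.412
f_C = -5.412 / -47.1 = 0.1149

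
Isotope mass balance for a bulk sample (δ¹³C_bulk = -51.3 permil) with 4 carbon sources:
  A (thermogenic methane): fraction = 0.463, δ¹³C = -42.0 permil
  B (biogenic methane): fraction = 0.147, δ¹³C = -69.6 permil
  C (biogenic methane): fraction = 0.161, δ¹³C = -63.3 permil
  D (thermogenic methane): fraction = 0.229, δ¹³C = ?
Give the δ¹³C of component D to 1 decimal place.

-49.9 permil

Isotope mass balance: δ_bulk = Σ fᵢ·δᵢ.
-51.3 = 0.463×(-42.0) + 0.147×(-69.6) + 0.161×(-63.3) + 0.229×δ_D
0.229·δ_D = -51.3 − (-39.868) = -11.431
δ_D = -11.431 / 0.229 = -49.92 permil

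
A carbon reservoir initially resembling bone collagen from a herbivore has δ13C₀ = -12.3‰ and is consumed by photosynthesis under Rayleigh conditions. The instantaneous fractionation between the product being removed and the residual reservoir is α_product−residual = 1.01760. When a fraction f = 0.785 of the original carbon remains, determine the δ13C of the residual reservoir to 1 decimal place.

-16.5‰

Rayleigh residual: δ_res = (δ₀ + 1000)·f^(α−1) − 1000
α − 1 = 0.01760
f^(α−1) = 0.785^(0.01760) = 0.995749
δ_res = (-12.3 + 1000) × 0.995749 − 1000 = 983.501 − 1000 = -16.50‰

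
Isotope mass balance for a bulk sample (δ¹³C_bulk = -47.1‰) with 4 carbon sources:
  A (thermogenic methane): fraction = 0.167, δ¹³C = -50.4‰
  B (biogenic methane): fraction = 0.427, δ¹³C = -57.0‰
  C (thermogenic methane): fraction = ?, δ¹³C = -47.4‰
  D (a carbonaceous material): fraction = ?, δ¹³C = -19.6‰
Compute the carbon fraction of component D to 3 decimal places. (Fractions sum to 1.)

0.176

Let f_D and f_C be the unknown fractions; fractions sum to 1 so f_D + f_C = 0.406.
Mass balance: Σ fᵢ·δᵢ = δ_bulk ⇒ f_D·(-19.6) + f_C·(-47.4) = -47.1 − (-32.756) = -14.344
Substitute f_C = 0.406 − f_D:
f_D·(-19.6 − -47.4) = -14.344 − 0.406×(-47.4) = 4.900
f_D = 4.900 / 27.8 = 0.1763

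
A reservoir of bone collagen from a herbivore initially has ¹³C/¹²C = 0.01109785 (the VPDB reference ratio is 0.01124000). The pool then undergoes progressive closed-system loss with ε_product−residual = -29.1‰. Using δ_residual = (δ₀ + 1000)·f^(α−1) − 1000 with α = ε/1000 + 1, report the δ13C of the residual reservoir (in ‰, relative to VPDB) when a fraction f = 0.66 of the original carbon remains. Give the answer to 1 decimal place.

-0.6‰

δ₀ = (0.01109785/0.01124000 − 1)×1000 = (0.987353 − 1)×1000 = -12.647‰
α − 1 = ε/1000 = -0.0291
f^(α−1) = 0.66^(-0.0291) = 1.012165
δ_res = (-12.647 + 1000) × 1.012165 − 1000 = 999.364 − 1000 = -0.64‰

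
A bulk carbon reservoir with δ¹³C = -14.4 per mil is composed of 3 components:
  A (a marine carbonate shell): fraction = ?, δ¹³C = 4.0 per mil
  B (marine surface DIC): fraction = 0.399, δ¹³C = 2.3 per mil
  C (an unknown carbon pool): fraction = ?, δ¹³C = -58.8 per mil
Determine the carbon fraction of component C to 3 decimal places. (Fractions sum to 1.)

0.282

Let f_C and f_A be the unknown fractions; fractions sum to 1 so f_C + f_A = 0.601.
Mass balance: Σ fᵢ·δᵢ = δ_bulk ⇒ f_C·(-58.8) + f_A·(4.0) = -14.4 − (0.918) = -15.318
Substitute f_A = 0.601 − f_C:
f_C·(-58.8 − 4.0) = -15.318 − 0.601×(4.0) = -17.722
f_C = -17.722 / -62.8 = 0.2822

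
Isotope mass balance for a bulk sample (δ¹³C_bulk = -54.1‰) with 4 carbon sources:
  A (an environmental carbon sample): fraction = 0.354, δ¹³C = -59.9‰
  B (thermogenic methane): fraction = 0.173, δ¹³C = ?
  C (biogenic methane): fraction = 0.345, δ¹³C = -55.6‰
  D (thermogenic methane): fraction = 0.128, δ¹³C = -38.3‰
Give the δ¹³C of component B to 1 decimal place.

-50.9‰

Isotope mass balance: δ_bulk = Σ fᵢ·δᵢ.
-54.1 = 0.354×(-59.9) + 0.173×δ_B + 0.345×(-55.6) + 0.128×(-38.3)
0.173·δ_B = -54.1 − (-45.289) = -8.811
δ_B = -8.811 / 0.173 = -50.93‰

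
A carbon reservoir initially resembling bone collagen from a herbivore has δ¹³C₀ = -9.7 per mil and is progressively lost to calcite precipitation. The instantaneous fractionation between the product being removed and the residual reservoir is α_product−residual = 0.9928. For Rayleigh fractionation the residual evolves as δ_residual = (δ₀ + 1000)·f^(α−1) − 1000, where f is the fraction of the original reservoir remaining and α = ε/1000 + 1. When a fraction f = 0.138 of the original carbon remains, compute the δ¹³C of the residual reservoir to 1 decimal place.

4.5 per mil

Rayleigh residual: δ_res = (δ₀ + 1000)·f^(α−1) − 1000
α − 1 = -0.00720
f^(α−1) = 0.138^(-0.00720) = 1.014362
δ_res = (-9.7 + 1000) × 1.014362 − 1000 = 1004.522 − 1000 = 4.52 per mil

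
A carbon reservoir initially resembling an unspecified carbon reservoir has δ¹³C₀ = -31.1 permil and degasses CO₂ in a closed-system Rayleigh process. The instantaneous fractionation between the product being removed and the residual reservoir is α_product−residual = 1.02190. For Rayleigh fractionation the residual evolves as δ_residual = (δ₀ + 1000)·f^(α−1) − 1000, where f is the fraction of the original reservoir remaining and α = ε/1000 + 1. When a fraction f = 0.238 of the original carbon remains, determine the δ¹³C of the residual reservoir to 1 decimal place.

Rayleigh residual: δ_res = (δ₀ + 1000)·f^(α−1) − 1000
α − 1 = 0.02190
f^(α−1) = 0.238^(0.02190) = 0.969052
δ_res = (-31.1 + 1000) × 0.969052 − 1000 = 938.914 − 1000 = -61.09 permil

-61.1 permil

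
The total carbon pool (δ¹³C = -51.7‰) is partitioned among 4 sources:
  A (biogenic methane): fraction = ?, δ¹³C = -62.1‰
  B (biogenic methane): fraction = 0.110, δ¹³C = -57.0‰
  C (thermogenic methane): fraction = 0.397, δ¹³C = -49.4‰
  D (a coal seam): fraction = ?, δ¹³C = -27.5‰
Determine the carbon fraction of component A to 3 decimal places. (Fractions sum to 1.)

0.354

Let f_A and f_D be the unknown fractions; fractions sum to 1 so f_A + f_D = 0.493.
Mass balance: Σ fᵢ·δᵢ = δ_bulk ⇒ f_A·(-62.1) + f_D·(-27.5) = -51.7 − (-25.882) = -25.818
Substitute f_D = 0.493 − f_A:
f_A·(-62.1 − -27.5) = -25.818 − 0.493×(-27.5) = -12.261
f_A = -12.261 / -34.6 = 0.3544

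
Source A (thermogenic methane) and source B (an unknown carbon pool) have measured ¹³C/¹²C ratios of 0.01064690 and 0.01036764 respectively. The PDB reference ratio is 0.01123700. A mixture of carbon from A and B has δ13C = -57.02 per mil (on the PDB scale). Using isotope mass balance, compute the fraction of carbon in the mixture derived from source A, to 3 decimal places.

δ_A = (0.01064690/0.01123700 − 1)×1000 = (0.947486 − 1)×1000 = -52.514 per mil
δ_B = (0.01036764/0.01123700 − 1)×1000 = (0.922634 − 1)×1000 = -77.366 per mil
f_A = (δ_mix − δ_B)/(δ_A − δ_B) = (-57.02 − (-77.366))/(-52.514 − (-77.366))
f_A = 20.346 / 24.852 = 0.8187

0.819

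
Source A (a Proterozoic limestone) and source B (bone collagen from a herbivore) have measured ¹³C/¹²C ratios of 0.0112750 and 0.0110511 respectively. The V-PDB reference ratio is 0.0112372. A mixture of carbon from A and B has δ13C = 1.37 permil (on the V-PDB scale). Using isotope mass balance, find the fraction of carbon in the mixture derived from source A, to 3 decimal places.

δ_A = (0.0112750/0.0112372 − 1)×1000 = (1.003364 − 1)×1000 = 3.364 permil
δ_B = (0.0110511/0.0112372 − 1)×1000 = (0.983439 − 1)×1000 = -16.561 permil
f_A = (δ_mix − δ_B)/(δ_A − δ_B) = (1.37 − (-16.561))/(3.364 − (-16.561))
f_A = 17.931 / 19.925 = 0.8999

0.900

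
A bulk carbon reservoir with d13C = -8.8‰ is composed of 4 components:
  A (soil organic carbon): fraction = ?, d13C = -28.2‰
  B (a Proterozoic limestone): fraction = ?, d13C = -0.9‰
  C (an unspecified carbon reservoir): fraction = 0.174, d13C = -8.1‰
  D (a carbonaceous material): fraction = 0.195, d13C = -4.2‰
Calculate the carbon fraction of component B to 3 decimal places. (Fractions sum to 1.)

0.411

Let f_B and f_A be the unknown fractions; fractions sum to 1 so f_B + f_A = 0.631.
Mass balance: Σ fᵢ·δᵢ = δ_bulk ⇒ f_B·(-0.9) + f_A·(-28.2) = -8.8 − (-2.228) = -6.572
Substitute f_A = 0.631 − f_B:
f_B·(-0.9 − -28.2) = -6.572 − 0.631×(-28.2) = 11.223
f_B = 11.223 / 27.3 = 0.4111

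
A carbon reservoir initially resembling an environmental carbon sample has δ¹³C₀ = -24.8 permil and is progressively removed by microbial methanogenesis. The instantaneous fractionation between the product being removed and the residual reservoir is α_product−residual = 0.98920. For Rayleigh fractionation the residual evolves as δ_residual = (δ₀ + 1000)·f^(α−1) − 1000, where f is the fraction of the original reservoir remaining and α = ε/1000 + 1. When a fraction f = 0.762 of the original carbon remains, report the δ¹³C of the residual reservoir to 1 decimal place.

Rayleigh residual: δ_res = (δ₀ + 1000)·f^(α−1) − 1000
α − 1 = -0.01080
f^(α−1) = 0.762^(-0.01080) = 1.002940
δ_res = (-24.8 + 1000) × 1.002940 − 1000 = 978.067 − 1000 = -21.93 permil

-21.9 permil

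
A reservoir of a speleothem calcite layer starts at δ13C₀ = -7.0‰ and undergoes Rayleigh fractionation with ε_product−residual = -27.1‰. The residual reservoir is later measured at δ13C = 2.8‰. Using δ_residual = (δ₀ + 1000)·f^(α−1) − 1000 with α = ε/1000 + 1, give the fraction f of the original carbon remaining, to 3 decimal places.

0.696

α − 1 = ε/1000 = -0.0271
(δ_res + 1000)/(δ₀ + 1000) = (2.8 + 1000)/(-7.0 + 1000) = 1002.8/993.0 = 1.009869
f = 1.009869^(1/-0.0271) = exp(ln(1.009869)/-0.0271) = exp(0.00982/-0.0271)
f = exp(-0.3624) = 0.6960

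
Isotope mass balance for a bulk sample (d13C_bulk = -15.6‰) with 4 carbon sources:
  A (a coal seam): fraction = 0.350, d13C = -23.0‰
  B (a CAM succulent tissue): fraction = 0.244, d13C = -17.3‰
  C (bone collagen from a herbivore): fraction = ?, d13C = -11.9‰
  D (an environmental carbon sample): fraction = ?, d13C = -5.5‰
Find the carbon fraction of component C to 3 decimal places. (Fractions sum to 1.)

Let f_C and f_D be the unknown fractions; fractions sum to 1 so f_C + f_D = 0.406.
Mass balance: Σ fᵢ·δᵢ = δ_bulk ⇒ f_C·(-11.9) + f_D·(-5.5) = -15.6 − (-12.271) = -3.329
Substitute f_D = 0.406 − f_C:
f_C·(-11.9 − -5.5) = -3.329 − 0.406×(-5.5) = -1.096
f_C = -1.096 / -6.4 = 0.1712

0.171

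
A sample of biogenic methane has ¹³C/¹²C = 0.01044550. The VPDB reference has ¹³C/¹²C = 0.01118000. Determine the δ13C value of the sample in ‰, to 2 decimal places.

-65.70‰

δ13C = (R_sample / R_standard − 1) × 1000
R_sample / R_standard = 0.01044550 / 0.01118000 = 0.934302
δ13C = (0.934302 − 1) × 1000 = -65.698‰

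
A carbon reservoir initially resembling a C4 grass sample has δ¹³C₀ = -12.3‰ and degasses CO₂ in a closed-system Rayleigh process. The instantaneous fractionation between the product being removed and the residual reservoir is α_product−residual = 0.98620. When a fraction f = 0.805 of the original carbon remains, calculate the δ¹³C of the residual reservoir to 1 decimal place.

-9.3‰

Rayleigh residual: δ_res = (δ₀ + 1000)·f^(α−1) − 1000
α − 1 = -0.01380
f^(α−1) = 0.805^(-0.01380) = 1.002998
δ_res = (-12.3 + 1000) × 1.002998 − 1000 = 990.661 − 1000 = -9.34‰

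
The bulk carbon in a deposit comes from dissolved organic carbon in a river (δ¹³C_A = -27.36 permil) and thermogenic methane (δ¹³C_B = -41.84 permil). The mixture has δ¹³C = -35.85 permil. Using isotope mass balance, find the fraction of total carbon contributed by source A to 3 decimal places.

δ_mix = f_A·δ_A + (1 − f_A)·δ_B  ⇒  f_A = (δ_mix − δ_B)/(δ_A − δ_B)
f_A = (-35.85 − (-41.84)) / (-27.36 − (-41.84))
f_A = 5.99 / 14.48 = 0.4137

0.414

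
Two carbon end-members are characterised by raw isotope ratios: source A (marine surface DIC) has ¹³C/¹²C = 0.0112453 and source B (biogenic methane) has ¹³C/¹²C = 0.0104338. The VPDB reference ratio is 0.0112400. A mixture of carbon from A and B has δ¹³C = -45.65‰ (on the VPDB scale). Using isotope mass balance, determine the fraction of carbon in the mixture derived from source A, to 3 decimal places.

0.361

δ_A = (0.0112453/0.0112400 − 1)×1000 = (1.000472 − 1)×1000 = 0.472‰
δ_B = (0.0104338/0.0112400 − 1)×1000 = (0.928274 − 1)×1000 = -71.726‰
f_A = (δ_mix − δ_B)/(δ_A − δ_B) = (-45.65 − (-71.726))/(0.472 − (-71.726))
f_A = 26.076 / 72.198 = 0.3612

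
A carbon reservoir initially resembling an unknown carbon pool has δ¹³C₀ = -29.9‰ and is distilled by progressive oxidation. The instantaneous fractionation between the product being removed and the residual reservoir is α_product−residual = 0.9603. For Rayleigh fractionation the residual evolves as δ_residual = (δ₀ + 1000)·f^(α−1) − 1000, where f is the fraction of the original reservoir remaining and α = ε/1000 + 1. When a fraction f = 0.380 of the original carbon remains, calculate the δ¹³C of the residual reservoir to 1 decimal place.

8.1‰

Rayleigh residual: δ_res = (δ₀ + 1000)·f^(α−1) − 1000
α − 1 = -0.03970
f^(α−1) = 0.380^(-0.03970) = 1.039160
δ_res = (-29.9 + 1000) × 1.039160 − 1000 = 1008.090 − 1000 = 8.09‰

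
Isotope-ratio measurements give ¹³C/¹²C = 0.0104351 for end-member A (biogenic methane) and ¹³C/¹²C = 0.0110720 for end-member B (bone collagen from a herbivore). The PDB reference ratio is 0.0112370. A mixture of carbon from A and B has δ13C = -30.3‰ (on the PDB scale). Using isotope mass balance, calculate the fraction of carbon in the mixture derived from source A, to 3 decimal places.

δ_A = (0.0104351/0.0112370 − 1)×1000 = (0.928638 − 1)×1000 = -71.362‰
δ_B = (0.0110720/0.0112370 − 1)×1000 = (0.985316 − 1)×1000 = -14.684‰
f_A = (δ_mix − δ_B)/(δ_A − δ_B) = (-30.3 − (-14.684))/(-71.362 − (-14.684))
f_A = -15.616 / -56.679 = 0.2755

0.276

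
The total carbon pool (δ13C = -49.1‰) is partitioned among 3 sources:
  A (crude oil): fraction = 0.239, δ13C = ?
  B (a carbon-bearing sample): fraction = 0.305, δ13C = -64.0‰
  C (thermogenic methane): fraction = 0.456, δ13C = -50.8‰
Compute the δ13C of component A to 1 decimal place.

Isotope mass balance: δ_bulk = Σ fᵢ·δᵢ.
-49.1 = 0.239×δ_A + 0.305×(-64.0) + 0.456×(-50.8)
0.239·δ_A = -49.1 − (-42.685) = -6.415
δ_A = -6.415 / 0.239 = -26.84‰

-26.8‰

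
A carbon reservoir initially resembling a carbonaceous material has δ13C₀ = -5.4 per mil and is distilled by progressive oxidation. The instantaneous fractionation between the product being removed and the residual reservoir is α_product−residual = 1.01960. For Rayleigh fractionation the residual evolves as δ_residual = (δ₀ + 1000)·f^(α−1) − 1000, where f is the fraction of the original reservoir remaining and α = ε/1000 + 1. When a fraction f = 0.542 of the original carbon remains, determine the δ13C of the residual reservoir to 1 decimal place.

-17.3 per mil

Rayleigh residual: δ_res = (δ₀ + 1000)·f^(α−1) − 1000
α − 1 = 0.01960
f^(α−1) = 0.542^(0.01960) = 0.988067
δ_res = (-5.4 + 1000) × 0.988067 − 1000 = 982.731 − 1000 = -17.27 per mil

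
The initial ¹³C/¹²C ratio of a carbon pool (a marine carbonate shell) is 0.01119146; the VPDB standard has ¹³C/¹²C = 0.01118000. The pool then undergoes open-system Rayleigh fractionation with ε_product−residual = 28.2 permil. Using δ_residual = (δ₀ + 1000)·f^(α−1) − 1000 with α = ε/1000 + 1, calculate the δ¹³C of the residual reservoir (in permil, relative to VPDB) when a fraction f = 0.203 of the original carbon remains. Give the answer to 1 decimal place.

δ₀ = (0.01119146/0.01118000 − 1)×1000 = (1.001025 − 1)×1000 = 1.025 permil
α − 1 = ε/1000 = 0.0282
f^(α−1) = 0.203^(0.0282) = 0.956030
δ_res = (1.025 + 1000) × 0.956030 − 1000 = 957.010 − 1000 = -42.99 permil

-43.0 permil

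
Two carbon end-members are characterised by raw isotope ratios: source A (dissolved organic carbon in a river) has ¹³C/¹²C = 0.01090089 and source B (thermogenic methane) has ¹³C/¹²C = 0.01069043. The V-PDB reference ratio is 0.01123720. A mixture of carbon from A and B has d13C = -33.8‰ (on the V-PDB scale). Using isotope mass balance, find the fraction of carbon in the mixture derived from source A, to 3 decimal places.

δ_A = (0.01090089/0.01123720 − 1)×1000 = (0.970072 − 1)×1000 = -29.928‰
δ_B = (0.01069043/0.01123720 − 1)×1000 = (0.951343 − 1)×1000 = -48.657‰
f_A = (δ_mix − δ_B)/(δ_A − δ_B) = (-33.8 − (-48.657))/(-29.928 − (-48.657))
f_A = 14.857 / 18.729 = 0.7933

0.793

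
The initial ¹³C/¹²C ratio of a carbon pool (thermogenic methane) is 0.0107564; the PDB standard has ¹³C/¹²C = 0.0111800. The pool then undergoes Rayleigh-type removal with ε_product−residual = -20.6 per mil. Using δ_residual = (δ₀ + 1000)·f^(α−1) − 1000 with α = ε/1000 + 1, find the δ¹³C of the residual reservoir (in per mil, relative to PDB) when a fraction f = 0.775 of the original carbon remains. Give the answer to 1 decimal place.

δ₀ = (0.0107564/0.0111800 − 1)×1000 = (0.962111 − 1)×1000 = -37.889 per mil
α − 1 = ε/1000 = -0.0206
f^(α−1) = 0.775^(-0.0206) = 1.005265
δ_res = (-37.889 + 1000) × 1.005265 − 1000 = 967.176 − 1000 = -32.82 per mil

-32.8 per mil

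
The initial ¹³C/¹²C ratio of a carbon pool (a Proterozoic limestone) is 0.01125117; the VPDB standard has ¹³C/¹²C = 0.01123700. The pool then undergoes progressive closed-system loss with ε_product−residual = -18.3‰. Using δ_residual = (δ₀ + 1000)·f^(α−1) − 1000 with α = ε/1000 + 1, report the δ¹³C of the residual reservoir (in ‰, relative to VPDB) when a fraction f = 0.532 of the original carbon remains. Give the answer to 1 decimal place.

12.9‰

δ₀ = (0.01125117/0.01123700 − 1)×1000 = (1.001261 − 1)×1000 = 1.261‰
α − 1 = ε/1000 = -0.0183
f^(α−1) = 0.532^(-0.0183) = 1.011616
δ_res = (1.261 + 1000) × 1.011616 − 1000 = 1012.892 − 1000 = 12.89‰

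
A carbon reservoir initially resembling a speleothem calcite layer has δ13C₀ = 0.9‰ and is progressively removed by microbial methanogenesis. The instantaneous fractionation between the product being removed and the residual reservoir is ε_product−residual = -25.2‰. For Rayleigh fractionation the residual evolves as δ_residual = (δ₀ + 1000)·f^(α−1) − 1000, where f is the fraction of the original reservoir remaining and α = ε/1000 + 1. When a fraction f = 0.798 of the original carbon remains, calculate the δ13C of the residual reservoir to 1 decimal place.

6.6‰

Rayleigh residual: δ_res = (δ₀ + 1000)·f^(α−1) − 1000
α = ε/1000 + 1 = 0.97480, so α − 1 = -0.02520
f^(α−1) = 0.798^(-0.02520) = 1.005702
δ_res = (0.9 + 1000) × 1.005702 − 1000 = 1006.608 − 1000 = 6.61‰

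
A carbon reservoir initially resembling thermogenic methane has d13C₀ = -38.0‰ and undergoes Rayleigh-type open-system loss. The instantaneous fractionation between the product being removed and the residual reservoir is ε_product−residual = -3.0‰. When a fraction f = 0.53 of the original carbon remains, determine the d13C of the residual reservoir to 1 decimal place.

-36.2‰

Rayleigh residual: δ_res = (δ₀ + 1000)·f^(α−1) − 1000
α = ε/1000 + 1 = 0.99700, so α − 1 = -0.00300
f^(α−1) = 0.53^(-0.00300) = 1.001906
δ_res = (-38.0 + 1000) × 1.001906 − 1000 = 963.834 − 1000 = -36.17‰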